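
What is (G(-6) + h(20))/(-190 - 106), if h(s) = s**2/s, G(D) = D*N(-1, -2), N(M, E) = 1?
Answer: -7/148 ≈ -0.047297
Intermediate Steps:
G(D) = D (G(D) = D*1 = D)
h(s) = s
(G(-6) + h(20))/(-190 - 106) = (-6 + 20)/(-190 - 106) = 14/(-296) = 14*(-1/296) = -7/148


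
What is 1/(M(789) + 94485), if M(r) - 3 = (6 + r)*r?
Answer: 1/721743 ≈ 1.3855e-6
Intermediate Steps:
M(r) = 3 + r*(6 + r) (M(r) = 3 + (6 + r)*r = 3 + r*(6 + r))
1/(M(789) + 94485) = 1/((3 + 789² + 6*789) + 94485) = 1/((3 + 622521 + 4734) + 94485) = 1/(627258 + 94485) = 1/721743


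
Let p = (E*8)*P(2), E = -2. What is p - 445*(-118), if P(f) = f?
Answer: 52478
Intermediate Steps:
p = -32 (p = -2*8*2 = -16*2 = -32)
p - 445*(-118) = -32 - 445*(-118) = -32 + 52510 = 52478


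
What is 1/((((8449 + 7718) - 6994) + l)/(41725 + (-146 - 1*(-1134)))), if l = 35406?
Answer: 42713/44579 ≈ 0.95814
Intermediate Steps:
1/((((8449 + 7718) - 6994) + l)/(41725 + (-146 - 1*(-1134)))) = 1/((((8449 + 7718) - 6994) + 35406)/(41725 + (-146 - 1*(-1134)))) = 1/(((16167 - 6994) + 35406)/(41725 + (-146 + 1134))) = 1/((9173 + 35406)/(41725 + 988)) = 1/(44579/42713) = 42713/44579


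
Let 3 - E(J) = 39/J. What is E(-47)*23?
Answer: 4140/47 ≈ 88.085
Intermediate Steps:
E(J) = 3 - 39/J
E(-47)*23 = (3 - 39/(-47))*23 = (3 - 39*(-1/47))*23 = (3 + 39/47)*23 = (180/47)*23 = 4140/47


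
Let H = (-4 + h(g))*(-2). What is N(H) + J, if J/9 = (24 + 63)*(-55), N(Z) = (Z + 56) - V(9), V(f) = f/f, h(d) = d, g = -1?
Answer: -43000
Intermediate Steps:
V(f) = 1
H = 10 (H = (-4 - 1)*(-2) = -5*(-2) = 10)
N(Z) = 55 + Z (N(Z) = (Z + 56) - 1*1 = (56 + Z) - 1 = 55 + Z)
J = -43065 (J = 9*((24 + 63)*(-55)) = 9*(87*(-55)) = 9*(-4785) = -43065)
N(H) + J = (55 + 10) - 43065 = 65 - 43065 = -43000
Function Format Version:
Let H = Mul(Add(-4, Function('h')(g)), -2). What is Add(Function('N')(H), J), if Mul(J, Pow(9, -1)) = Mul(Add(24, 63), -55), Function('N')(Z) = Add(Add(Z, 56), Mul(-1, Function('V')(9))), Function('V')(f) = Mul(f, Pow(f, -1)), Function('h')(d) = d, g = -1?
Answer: -43000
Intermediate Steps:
Function('V')(f) = 1
H = 10 (H = Mul(Add(-4, -1), -2) = Mul(-5, -2) = 10)
Function('N')(Z) = Add(55, Z) (Function('N')(Z) = Add(Add(Z, 56), Mul(-1, 1)) = Add(Add(56, Z), -1) = Add(55, Z))
J = -43065 (J = Mul(9, Mul(Add(24, 63), -55)) = Mul(9, Mul(87, -55)) = Mul(9, -4785) = -43065)
Add(Function('N')(H), J) = Add(Add(55, 10), -43065) = Add(65, -43065) = -43000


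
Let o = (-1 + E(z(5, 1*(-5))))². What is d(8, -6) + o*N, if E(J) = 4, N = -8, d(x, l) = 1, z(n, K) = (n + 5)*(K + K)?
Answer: -71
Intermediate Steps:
z(n, K) = 2*K*(5 + n) (z(n, K) = (5 + n)*(2*K) = 2*K*(5 + n))
o = 9 (o = (-1 + 4)² = 3² = 9)
d(8, -6) + o*N = 1 + 9*(-8) = 1 - 72 = -71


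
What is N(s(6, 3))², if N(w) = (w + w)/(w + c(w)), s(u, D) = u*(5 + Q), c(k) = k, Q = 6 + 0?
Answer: 1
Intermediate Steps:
Q = 6
s(u, D) = 11*u (s(u, D) = u*(5 + 6) = u*11 = 11*u)
N(w) = 1 (N(w) = (w + w)/(w + w) = (2*w)/((2*w)) = (2*w)*(1/(2*w)) = 1)
N(s(6, 3))² = 1² = 1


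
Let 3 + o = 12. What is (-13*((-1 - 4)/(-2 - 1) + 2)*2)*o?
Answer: -858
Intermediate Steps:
o = 9 (o = -3 + 12 = 9)
(-13*((-1 - 4)/(-2 - 1) + 2)*2)*o = -13*((-1 - 4)/(-2 - 1) + 2)*2*9 = -13*(-5/(-3) + 2)*2*9 = -13*(-5*(-⅓) + 2)*2*9 = -13*(5/3 + 2)*2*9 = -143*2/3*9 = -13*22/3*9 = -286/3*9 = -858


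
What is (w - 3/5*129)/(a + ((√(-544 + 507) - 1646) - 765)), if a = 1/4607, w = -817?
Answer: 228841818719904/616884041975945 + 94915735928*I*√37/616884041975945 ≈ 0.37096 + 0.00093591*I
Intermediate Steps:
a = 1/4607 ≈ 0.00021706
(w - 3/5*129)/(a + ((√(-544 + 507) - 1646) - 765)) = (-817 - 3/5*129)/(1/4607 + ((√(-544 + 507) - 1646) - 765)) = (-817 - 3*⅕*129)/(1/4607 + ((√(-37) - 1646) - 765)) = (-817 - ⅗*129)/(1/4607 + ((I*√37 - 1646) - 765)) = (-817 - 387/5)/(1/4607 + ((-1646 + I*√37) - 765)) = -4472/(5*(1/4607 + (-2411 + I*√37))) = -4472/(5*(-11107476/4607 + I*√37))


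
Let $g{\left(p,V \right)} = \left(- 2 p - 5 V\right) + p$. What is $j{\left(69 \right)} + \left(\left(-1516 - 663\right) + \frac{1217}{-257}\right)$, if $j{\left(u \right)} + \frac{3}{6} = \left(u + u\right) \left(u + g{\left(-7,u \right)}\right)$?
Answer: $- \frac{20203405}{514} \approx -39306.0$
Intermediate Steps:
$g{\left(p,V \right)} = - p - 5 V$ ($g{\left(p,V \right)} = \left(- 5 V - 2 p\right) + p = - p - 5 V$)
$j{\left(u \right)} = - \frac{1}{2} + 2 u \left(7 - 4 u\right)$ ($j{\left(u \right)} = - \frac{1}{2} + \left(u + u\right) \left(u - \left(-7 + 5 u\right)\right) = - \frac{1}{2} + 2 u \left(u - \left(-7 + 5 u\right)\right) = - \frac{1}{2} + 2 u \left(7 - 4 u\right)$)
$j{\left(69 \right)} + \left(\left(-1516 - 663\right) + \frac{1217}{-257}\right) = \left(- \frac{1}{2} - 8 \cdot 69^{2} + 14 \cdot 69\right) + \left(\left(-1516 - 663\right) + \frac{1217}{-257}\right) = \left(- \frac{1}{2} - 38088 + 966\right) + \left(-2179 + 1217 \left(- \frac{1}{257}\right)\right) = \left(- \frac{1}{2} - 38088 + 966\right) - \frac{561220}{257} = - \frac{74245}{2} - \frac{561220}{257} = - \frac{20203405}{514}$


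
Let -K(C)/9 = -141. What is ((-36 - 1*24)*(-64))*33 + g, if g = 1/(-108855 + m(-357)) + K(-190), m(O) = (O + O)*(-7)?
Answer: 13292553572/103857 ≈ 1.2799e+5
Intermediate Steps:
K(C) = 1269 (K(C) = -9*(-141) = 1269)
m(O) = -14*O (m(O) = (2*O)*(-7) = -14*O)
g = 131794532/103857 (g = 1/(-108855 - 14*(-357)) + 1269 = 1/(-108855 + 4998) + 1269 = 1/(-103857) + 1269 = -1/103857 + 1269 = 131794532/103857 ≈ 1269.0)
((-36 - 1*24)*(-64))*33 + g = ((-36 - 1*24)*(-64))*33 + 131794532/103857 = ((-36 - 24)*(-64))*33 + 131794532/103857 = -60*(-64)*33 + 131794532/103857 = 3840*33 + 131794532/103857 = 126720 + 131794532/103857 = 13292553572/103857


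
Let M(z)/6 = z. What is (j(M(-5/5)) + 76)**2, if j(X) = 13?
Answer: 7921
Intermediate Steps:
M(z) = 6*z
(j(M(-5/5)) + 76)**2 = (13 + 76)**2 = 89**2 = 7921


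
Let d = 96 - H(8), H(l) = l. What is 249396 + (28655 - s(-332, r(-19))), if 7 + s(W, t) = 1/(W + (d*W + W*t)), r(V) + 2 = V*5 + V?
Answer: 2492511911/8964 ≈ 2.7806e+5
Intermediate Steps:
r(V) = -2 + 6*V (r(V) = -2 + (V*5 + V) = -2 + (5*V + V) = -2 + 6*V)
d = 88 (d = 96 - 1*8 = 96 - 8 = 88)
s(W, t) = -7 + 1/(89*W + W*t) (s(W, t) = -7 + 1/(W + (88*W + W*t)) = -7 + 1/(89*W + W*t))
249396 + (28655 - s(-332, r(-19))) = 249396 + (28655 - (1 - 623*(-332) - 7*(-332)*(-2 + 6*(-19)))/((-332)*(89 + (-2 + 6*(-19))))) = 249396 + (28655 - (-1)*(1 + 206836 - 7*(-332)*(-2 - 114))/(332*(89 + (-2 - 114)))) = 249396 + (28655 - (-1)*(1 + 206836 - 7*(-332)*(-116))/(332*(89 - 116))) = 249396 + (28655 - (-1)*(1 + 206836 - 269584)/(332*(-27))) = 249396 + (28655 - (-1)*(-1)*(-62747)/(332*27)) = 249396 + (28655 - 1*(-62747/8964)) = 249396 + (28655 + 62747/8964) = 249396 + 256926167/8964 = 2492511911/8964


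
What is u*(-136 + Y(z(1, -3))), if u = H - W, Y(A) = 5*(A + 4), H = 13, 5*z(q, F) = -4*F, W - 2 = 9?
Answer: -208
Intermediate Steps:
W = 11 (W = 2 + 9 = 11)
z(q, F) = -4*F/5 (z(q, F) = (-4*F)/5 = -4*F/5)
Y(A) = 20 + 5*A (Y(A) = 5*(4 + A) = 20 + 5*A)
u = 2 (u = 13 - 1*11 = 13 - 11 = 2)
u*(-136 + Y(z(1, -3))) = 2*(-136 + (20 + 5*(-⅘*(-3)))) = 2*(-136 + (20 + 5*(12/5))) = 2*(-136 + (20 + 12)) = 2*(-136 + 32) = 2*(-104) = -208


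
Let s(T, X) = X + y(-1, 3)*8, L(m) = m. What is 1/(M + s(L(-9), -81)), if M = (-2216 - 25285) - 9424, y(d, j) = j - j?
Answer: -1/37006 ≈ -2.7023e-5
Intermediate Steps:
y(d, j) = 0
s(T, X) = X (s(T, X) = X + 0*8 = X + 0 = X)
M = -36925 (M = -27501 - 9424 = -36925)
1/(M + s(L(-9), -81)) = 1/(-36925 - 81) = 1/(-37006) = -1/37006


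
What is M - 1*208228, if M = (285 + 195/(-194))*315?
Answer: -23041307/194 ≈ -1.1877e+5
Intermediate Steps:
M = 17354925/194 (M = (285 + 195*(-1/194))*315 = (285 - 195/194)*315 = (55095/194)*315 = 17354925/194 ≈ 89458.)
M - 1*208228 = 17354925/194 - 1*208228 = 17354925/194 - 208228 = -23041307/194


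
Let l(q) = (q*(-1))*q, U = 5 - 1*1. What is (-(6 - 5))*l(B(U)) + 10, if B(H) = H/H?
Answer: 11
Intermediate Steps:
U = 4 (U = 5 - 1 = 4)
B(H) = 1
l(q) = -q**2 (l(q) = (-q)*q = -q**2)
(-(6 - 5))*l(B(U)) + 10 = (-(6 - 5))*(-1*1**2) + 10 = (-1*1)*(-1*1) + 10 = -1*(-1) + 10 = 1 + 10 = 11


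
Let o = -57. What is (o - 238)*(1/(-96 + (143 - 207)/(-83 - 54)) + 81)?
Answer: -312697345/13088 ≈ -23892.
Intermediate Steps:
(o - 238)*(1/(-96 + (143 - 207)/(-83 - 54)) + 81) = (-57 - 238)*(1/(-96 + (143 - 207)/(-83 - 54)) + 81) = -295*(1/(-96 - 64/(-137)) + 81) = -295*(1/(-96 - 64*(-1/137)) + 81) = -295*(1/(-96 + 64/137) + 81) = -295*(1/(-13088/137) + 81) = -295*(-137/13088 + 81) = -295*1059991/13088 = -312697345/13088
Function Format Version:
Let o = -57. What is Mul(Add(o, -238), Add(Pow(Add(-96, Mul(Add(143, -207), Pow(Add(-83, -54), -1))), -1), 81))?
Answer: Rational(-312697345, 13088) ≈ -23892.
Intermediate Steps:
Mul(Add(o, -238), Add(Pow(Add(-96, Mul(Add(143, -207), Pow(Add(-83, -54), -1))), -1), 81)) = Mul(Add(-57, -238), Add(Pow(Add(-96, Mul(Add(143, -207), Pow(Add(-83, -54), -1))), -1), 81)) = Mul(-295, Add(Pow(Add(-96, Mul(-64, Pow(-137, -1))), -1), 81)) = Mul(-295, Add(Pow(Add(-96, Mul(-64, Rational(-1, 137))), -1), 81)) = Mul(-295, Add(Pow(Add(-96, Rational(64, 137)), -1), 81)) = Mul(-295, Add(Pow(Rational(-13088, 137), -1), 81)) = Mul(-295, Add(Rational(-137, 13088), 81)) = Mul(-295, Rational(1059991, 13088)) = Rational(-312697345, 13088)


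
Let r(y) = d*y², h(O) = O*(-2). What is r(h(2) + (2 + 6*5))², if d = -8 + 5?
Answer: 5531904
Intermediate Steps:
h(O) = -2*O
d = -3
r(y) = -3*y²
r(h(2) + (2 + 6*5))² = (-3*(-2*2 + (2 + 6*5))²)² = (-3*(-4 + (2 + 30))²)² = (-3*(-4 + 32)²)² = (-3*28²)² = (-3*784)² = (-2352)² = 5531904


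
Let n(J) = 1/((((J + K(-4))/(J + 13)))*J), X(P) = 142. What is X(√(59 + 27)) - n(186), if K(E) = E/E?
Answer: 4938845/34782 ≈ 141.99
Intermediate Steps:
K(E) = 1
n(J) = (13 + J)/(J*(1 + J)) (n(J) = 1/((((J + 1)/(J + 13)))*J) = 1/((((1 + J)/(13 + J)))*J) = ((13 + J)/(1 + J))/J = (13 + J)/(J*(1 + J)))
X(√(59 + 27)) - n(186) = 142 - (13 + 186)/(186*(1 + 186)) = 142 - 199/(186*187) = 142 - 1*199/34782 = 142 - 199/34782 = 4938845/34782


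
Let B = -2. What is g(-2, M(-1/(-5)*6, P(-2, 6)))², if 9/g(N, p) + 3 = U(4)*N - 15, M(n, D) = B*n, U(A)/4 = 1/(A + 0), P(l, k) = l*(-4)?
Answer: 81/400 ≈ 0.20250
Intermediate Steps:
P(l, k) = -4*l
U(A) = 4/A (U(A) = 4/(A + 0) = 4/A)
M(n, D) = -2*n
g(N, p) = 9/(-18 + N) (g(N, p) = 9/(-3 + ((4/4)*N - 15)) = 9/(-3 + ((4*(¼))*N - 15)) = 9/(-3 + (1*N - 15)) = 9/(-3 + (N - 15)) = 9/(-3 + (-15 + N)) = 9/(-18 + N))
g(-2, M(-1/(-5)*6, P(-2, 6)))² = (9/(-18 - 2))² = (9/(-20))² = (9*(-1/20))² = (-9/20)² = 81/400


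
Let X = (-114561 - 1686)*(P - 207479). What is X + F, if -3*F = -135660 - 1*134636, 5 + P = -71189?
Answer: 97184970989/3 ≈ 3.2395e+10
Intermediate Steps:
P = -71194 (P = -5 - 71189 = -71194)
F = 270296/3 (F = -(-135660 - 1*134636)/3 = -(-135660 - 134636)/3 = -1/3*(-270296) = 270296/3 ≈ 90099.)
X = 32394900231 (X = (-114561 - 1686)*(-71194 - 207479) = -116247*(-278673) = 32394900231)
X + F = 32394900231 + 270296/3 = 97184970989/3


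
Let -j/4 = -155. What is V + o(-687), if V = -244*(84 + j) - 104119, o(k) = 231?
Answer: -275664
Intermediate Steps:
j = 620 (j = -4*(-155) = 620)
V = -275895 (V = -244*(84 + 620) - 104119 = -244*704 - 104119 = -171776 - 104119 = -275895)
V + o(-687) = -275895 + 231 = -275664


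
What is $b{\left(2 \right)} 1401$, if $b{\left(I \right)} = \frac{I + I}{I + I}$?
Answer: $1401$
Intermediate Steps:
$b{\left(I \right)} = 1$ ($b{\left(I \right)} = \frac{2 I}{2 I} = 2 I \frac{1}{2 I} = 1$)
$b{\left(2 \right)} 1401 = 1 \cdot 1401 = 1401$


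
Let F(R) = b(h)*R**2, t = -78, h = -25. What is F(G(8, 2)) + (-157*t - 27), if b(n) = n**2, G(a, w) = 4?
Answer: 22219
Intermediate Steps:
F(R) = 625*R**2 (F(R) = (-25)**2*R**2 = 625*R**2)
F(G(8, 2)) + (-157*t - 27) = 625*4**2 + (-157*(-78) - 27) = 625*16 + (12246 - 27) = 10000 + 12219 = 22219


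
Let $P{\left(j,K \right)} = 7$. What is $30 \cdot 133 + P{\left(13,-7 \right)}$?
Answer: $3997$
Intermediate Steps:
$30 \cdot 133 + P{\left(13,-7 \right)} = 30 \cdot 133 + 7 = 3990 + 7 = 3997$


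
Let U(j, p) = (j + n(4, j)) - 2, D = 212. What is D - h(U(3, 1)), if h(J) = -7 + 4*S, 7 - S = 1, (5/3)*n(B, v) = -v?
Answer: 195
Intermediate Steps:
n(B, v) = -3*v/5 (n(B, v) = 3*(-v)/5 = -3*v/5)
S = 6 (S = 7 - 1*1 = 7 - 1 = 6)
U(j, p) = -2 + 2*j/5 (U(j, p) = (j - 3*j/5) - 2 = 2*j/5 - 2 = -2 + 2*j/5)
h(J) = 17 (h(J) = -7 + 4*6 = -7 + 24 = 17)
D - h(U(3, 1)) = 212 - 1*17 = 212 - 17 = 195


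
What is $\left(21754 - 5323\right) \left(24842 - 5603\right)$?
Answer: $316116009$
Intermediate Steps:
$\left(21754 - 5323\right) \left(24842 - 5603\right) = 16431 \cdot 19239 = 316116009$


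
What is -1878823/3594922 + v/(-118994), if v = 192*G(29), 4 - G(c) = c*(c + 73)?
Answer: 53392825201/12581592602 ≈ 4.2437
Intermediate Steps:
G(c) = 4 - c*(73 + c) (G(c) = 4 - c*(c + 73) = 4 - c*(73 + c))
v = -567168 (v = 192*(4 - 1*29**2 - 73*29) = 192*(4 - 1*841 - 2117) = 192*(4 - 841 - 2117) = 192*(-2954) = -567168)
-1878823/3594922 + v/(-118994) = -1878823/3594922 - 567168/(-118994) = -1878823*1/3594922 - 567168*(-1/118994) = -110519/211466 + 283584/59497 = 53392825201/12581592602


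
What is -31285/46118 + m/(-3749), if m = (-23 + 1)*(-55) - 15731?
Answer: 552392013/172896382 ≈ 3.1949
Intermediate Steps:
m = -14521 (m = -22*(-55) - 15731 = 1210 - 15731 = -14521)
-31285/46118 + m/(-3749) = -31285/46118 - 14521/(-3749) = -31285*1/46118 - 14521*(-1/3749) = -31285/46118 + 14521/3749 = 552392013/172896382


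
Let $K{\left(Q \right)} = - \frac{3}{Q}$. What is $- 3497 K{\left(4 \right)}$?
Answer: $\frac{10491}{4} \approx 2622.8$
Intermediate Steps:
$- 3497 K{\left(4 \right)} = - 3497 \left(- \frac{3}{4}\right) = - 3497 \left(\left(-3\right) \frac{1}{4}\right) = \left(-3497\right) \left(- \frac{3}{4}\right) = \frac{10491}{4}$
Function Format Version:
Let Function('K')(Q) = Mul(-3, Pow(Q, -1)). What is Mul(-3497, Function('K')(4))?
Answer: Rational(10491, 4) ≈ 2622.8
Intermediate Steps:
Mul(-3497, Function('K')(4)) = Mul(-3497, Mul(-3, Pow(4, -1))) = Mul(-3497, Mul(-3, Rational(1, 4))) = Mul(-3497, Rational(-3, 4)) = Rational(10491, 4)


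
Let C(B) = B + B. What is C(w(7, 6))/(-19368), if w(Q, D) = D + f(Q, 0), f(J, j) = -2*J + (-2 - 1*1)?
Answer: 11/9684 ≈ 0.0011359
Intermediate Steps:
f(J, j) = -3 - 2*J (f(J, j) = -2*J + (-2 - 1) = -2*J - 3 = -3 - 2*J)
w(Q, D) = -3 + D - 2*Q (w(Q, D) = D + (-3 - 2*Q) = -3 + D - 2*Q)
C(B) = 2*B
C(w(7, 6))/(-19368) = (2*(-3 + 6 - 2*7))/(-19368) = (2*(-3 + 6 - 14))*(-1/19368) = (2*(-11))*(-1/19368) = -22*(-1/19368) = 11/9684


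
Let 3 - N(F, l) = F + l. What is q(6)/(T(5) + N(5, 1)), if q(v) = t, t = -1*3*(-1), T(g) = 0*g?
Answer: -1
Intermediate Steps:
T(g) = 0
N(F, l) = 3 - F - l (N(F, l) = 3 - (F + l) = 3 + (-F - l) = 3 - F - l)
t = 3 (t = -3*(-1) = 3)
q(v) = 3
q(6)/(T(5) + N(5, 1)) = 3/(0 + (3 - 1*5 - 1*1)) = 3/(0 + (3 - 5 - 1)) = 3/(0 - 3) = 3/(-3) = -⅓*3 = -1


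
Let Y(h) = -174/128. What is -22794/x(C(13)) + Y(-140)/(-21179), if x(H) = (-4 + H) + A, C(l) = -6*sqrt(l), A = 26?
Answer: -42482363001/1355456 - 34191*sqrt(13)/4 ≈ -62161.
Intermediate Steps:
x(H) = 22 + H (x(H) = (-4 + H) + 26 = 22 + H)
Y(h) = -87/64 (Y(h) = -174*1/128 = -87/64)
-22794/x(C(13)) + Y(-140)/(-21179) = -22794/(22 - 6*sqrt(13)) - 87/64/(-21179) = -22794/(22 - 6*sqrt(13)) - 87/64*(-1/21179) = -22794/(22 - 6*sqrt(13)) + 87/1355456 = 87/1355456 - 22794/(22 - 6*sqrt(13))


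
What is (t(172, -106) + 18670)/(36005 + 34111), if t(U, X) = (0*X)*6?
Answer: 9335/35058 ≈ 0.26627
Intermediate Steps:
t(U, X) = 0 (t(U, X) = 0*6 = 0)
(t(172, -106) + 18670)/(36005 + 34111) = (0 + 18670)/(36005 + 34111) = 18670/70116 = 18670*(1/70116) = 9335/35058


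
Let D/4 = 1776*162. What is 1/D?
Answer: 1/1150848 ≈ 8.6892e-7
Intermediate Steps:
D = 1150848 (D = 4*(1776*162) = 4*287712 = 1150848)
1/D = 1/1150848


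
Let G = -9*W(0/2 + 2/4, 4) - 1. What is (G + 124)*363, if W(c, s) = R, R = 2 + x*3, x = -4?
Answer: 77319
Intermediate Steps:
R = -10 (R = 2 - 4*3 = 2 - 12 = -10)
W(c, s) = -10
G = 89 (G = -9*(-10) - 1 = 90 - 1 = 89)
(G + 124)*363 = (89 + 124)*363 = 213*363 = 77319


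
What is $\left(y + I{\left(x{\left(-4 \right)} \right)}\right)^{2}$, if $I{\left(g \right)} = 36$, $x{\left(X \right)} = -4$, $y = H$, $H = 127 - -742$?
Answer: $819025$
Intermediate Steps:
$H = 869$ ($H = 127 + 742 = 869$)
$y = 869$
$\left(y + I{\left(x{\left(-4 \right)} \right)}\right)^{2} = \left(869 + 36\right)^{2} = 905^{2} = 819025$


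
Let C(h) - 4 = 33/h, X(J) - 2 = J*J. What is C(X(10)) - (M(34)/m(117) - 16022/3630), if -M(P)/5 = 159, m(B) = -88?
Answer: -73259/246840 ≈ -0.29679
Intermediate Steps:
X(J) = 2 + J² (X(J) = 2 + J*J = 2 + J²)
M(P) = -795 (M(P) = -5*159 = -795)
C(h) = 4 + 33/h
C(X(10)) - (M(34)/m(117) - 16022/3630) = (4 + 33/(2 + 10²)) - (-795/(-88) - 16022/3630) = (4 + 33/(2 + 100)) - (-795*(-1/88) - 16022*1/3630) = (4 + 33/102) - (795/88 - 8011/1815) = (4 + 33*(1/102)) - 1*67087/14520 = (4 + 11/34) - 67087/14520 = 147/34 - 67087/14520 = -73259/246840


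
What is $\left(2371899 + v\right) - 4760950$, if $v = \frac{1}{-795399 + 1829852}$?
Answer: $- \frac{2471360974102}{1034453} \approx -2.3891 \cdot 10^{6}$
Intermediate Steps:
$v = \frac{1}{1034453} \approx 9.6669 \cdot 10^{-7}$
$\left(2371899 + v\right) - 4760950 = \left(2371899 + \frac{1}{1034453}\right) - 4760950 = \frac{2453618036248}{1034453} - 4760950 = - \frac{2471360974102}{1034453}$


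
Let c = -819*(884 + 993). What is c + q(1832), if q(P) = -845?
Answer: -1538108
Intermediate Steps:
c = -1537263 (c = -819*1877 = -1537263)
c + q(1832) = -1537263 - 845 = -1538108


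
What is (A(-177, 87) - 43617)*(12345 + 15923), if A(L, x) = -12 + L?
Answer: -1238308008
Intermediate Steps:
(A(-177, 87) - 43617)*(12345 + 15923) = ((-12 - 177) - 43617)*(12345 + 15923) = (-189 - 43617)*28268 = -43806*28268 = -1238308008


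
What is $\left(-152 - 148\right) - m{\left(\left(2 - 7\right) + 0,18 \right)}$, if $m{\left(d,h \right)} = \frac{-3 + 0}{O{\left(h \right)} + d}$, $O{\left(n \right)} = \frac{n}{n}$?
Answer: $- \frac{1203}{4} \approx -300.75$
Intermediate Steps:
$O{\left(n \right)} = 1$
$m{\left(d,h \right)} = - \frac{3}{1 + d}$ ($m{\left(d,h \right)} = \frac{-3 + 0}{1 + d} = - \frac{3}{1 + d}$)
$\left(-152 - 148\right) - m{\left(\left(2 - 7\right) + 0,18 \right)} = \left(-152 - 148\right) - - \frac{3}{1 + \left(\left(2 - 7\right) + 0\right)} = \left(-152 - 148\right) - - \frac{3}{1 + \left(-5 + 0\right)} = -300 - - \frac{3}{1 - 5} = -300 - - \frac{3}{-4} = -300 - \left(-3\right) \left(- \frac{1}{4}\right) = -300 - \frac{3}{4} = - \frac{1203}{4}$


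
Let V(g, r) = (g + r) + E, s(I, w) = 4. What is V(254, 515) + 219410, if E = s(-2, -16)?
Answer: 220183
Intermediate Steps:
E = 4
V(g, r) = 4 + g + r (V(g, r) = (g + r) + 4 = 4 + g + r)
V(254, 515) + 219410 = (4 + 254 + 515) + 219410 = 773 + 219410 = 220183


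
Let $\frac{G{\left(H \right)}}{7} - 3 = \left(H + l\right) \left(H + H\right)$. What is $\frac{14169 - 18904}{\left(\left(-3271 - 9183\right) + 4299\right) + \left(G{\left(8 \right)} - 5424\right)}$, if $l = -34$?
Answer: $\frac{947}{3294} \approx 0.28749$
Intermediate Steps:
$G{\left(H \right)} = 21 + 14 H \left(-34 + H\right)$ ($G{\left(H \right)} = 21 + 7 \left(H - 34\right) \left(H + H\right) = 21 + 7 \left(-34 + H\right) 2 H = 21 + 7 \cdot 2 H \left(-34 + H\right) = 21 + 14 H \left(-34 + H\right)$)
$\frac{14169 - 18904}{\left(\left(-3271 - 9183\right) + 4299\right) + \left(G{\left(8 \right)} - 5424\right)} = \frac{14169 - 18904}{\left(\left(-3271 - 9183\right) + 4299\right) + \left(\left(21 - 3808 + 14 \cdot 8^{2}\right) - 5424\right)} = - \frac{4735}{\left(-12454 + 4299\right) + \left(\left(21 - 3808 + 14 \cdot 64\right) - 5424\right)} = - \frac{4735}{-8155 + \left(\left(21 - 3808 + 896\right) - 5424\right)} = - \frac{4735}{-8155 - 8315} = - \frac{4735}{-16470} = \left(-4735\right) \left(- \frac{1}{16470}\right) = \frac{947}{3294}$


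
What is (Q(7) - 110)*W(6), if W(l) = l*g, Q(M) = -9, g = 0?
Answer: 0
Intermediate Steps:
W(l) = 0 (W(l) = l*0 = 0)
(Q(7) - 110)*W(6) = (-9 - 110)*0 = -119*0 = 0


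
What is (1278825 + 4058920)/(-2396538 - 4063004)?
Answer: -5337745/6459542 ≈ -0.82633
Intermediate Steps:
(1278825 + 4058920)/(-2396538 - 4063004) = 5337745/(-6459542) = 5337745*(-1/6459542) = -5337745/6459542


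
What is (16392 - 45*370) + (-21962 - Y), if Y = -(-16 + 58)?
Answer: -22178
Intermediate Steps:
Y = -42 (Y = -1*42 = -42)
(16392 - 45*370) + (-21962 - Y) = (16392 - 45*370) + (-21962 - 1*(-42)) = (16392 - 1*16650) + (-21962 + 42) = (16392 - 16650) - 21920 = -258 - 21920 = -22178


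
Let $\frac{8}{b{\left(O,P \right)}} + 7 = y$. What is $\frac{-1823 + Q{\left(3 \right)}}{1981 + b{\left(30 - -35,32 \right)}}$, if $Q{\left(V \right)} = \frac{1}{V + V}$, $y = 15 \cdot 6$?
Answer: $- \frac{907771}{986586} \approx -0.92011$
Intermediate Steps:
$y = 90$
$Q{\left(V \right)} = \frac{1}{2 V}$
$b{\left(O,P \right)} = \frac{8}{83}$ ($b{\left(O,P \right)} = \frac{8}{-7 + 90} = \frac{8}{83}$)
$\frac{-1823 + Q{\left(3 \right)}}{1981 + b{\left(30 - -35,32 \right)}} = \frac{-1823 + \frac{1}{2 \cdot 3}}{1981 + \frac{8}{83}} = \frac{-1823 + \frac{1}{2} \cdot \frac{1}{3}}{\frac{164431}{83}} = \left(-1823 + \frac{1}{6}\right) \frac{83}{164431} = \left(- \frac{10937}{6}\right) \frac{83}{164431} = - \frac{907771}{986586}$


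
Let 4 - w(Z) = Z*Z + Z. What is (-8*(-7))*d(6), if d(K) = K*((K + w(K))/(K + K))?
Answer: -896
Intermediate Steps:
w(Z) = 4 - Z - Z² (w(Z) = 4 - (Z*Z + Z) = 4 - (Z² + Z) = 4 - (Z + Z²) = 4 + (-Z - Z²) = 4 - Z - Z²)
d(K) = 2 - K²/2 (d(K) = K*((K + (4 - K - K²))/(K + K)) = K*((4 - K²)/((2*K))) = K*((4 - K²)*(1/(2*K))) = K*((4 - K²)/(2*K)) = 2 - K²/2)
(-8*(-7))*d(6) = (-8*(-7))*(2 - ½*6²) = 56*(2 - ½*36) = 56*(2 - 18) = 56*(-16) = -896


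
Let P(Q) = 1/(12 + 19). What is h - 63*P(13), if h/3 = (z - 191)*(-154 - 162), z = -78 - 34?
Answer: 8904501/31 ≈ 2.8724e+5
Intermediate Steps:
z = -112
P(Q) = 1/31
h = 287244 (h = 3*((-112 - 191)*(-154 - 162)) = 3*(-303*(-316)) = 3*95748 = 287244)
h - 63*P(13) = 287244 - 63*1/31 = 287244 - 63/31 = 8904501/31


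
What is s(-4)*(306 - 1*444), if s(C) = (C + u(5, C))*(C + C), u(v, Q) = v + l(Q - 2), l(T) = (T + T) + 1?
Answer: -11040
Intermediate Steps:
l(T) = 1 + 2*T (l(T) = 2*T + 1 = 1 + 2*T)
u(v, Q) = -3 + v + 2*Q (u(v, Q) = v + (1 + 2*(Q - 2)) = v + (1 + 2*(-2 + Q)) = v + (1 + (-4 + 2*Q)) = v + (-3 + 2*Q) = -3 + v + 2*Q)
s(C) = 2*C*(2 + 3*C) (s(C) = (C + (-3 + 5 + 2*C))*(C + C) = (C + (2 + 2*C))*(2*C) = (2 + 3*C)*(2*C) = 2*C*(2 + 3*C))
s(-4)*(306 - 1*444) = (2*(-4)*(2 + 3*(-4)))*(306 - 1*444) = (2*(-4)*(2 - 12))*(306 - 444) = (2*(-4)*(-10))*(-138) = 80*(-138) = -11040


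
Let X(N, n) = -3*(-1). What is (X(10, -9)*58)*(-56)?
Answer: -9744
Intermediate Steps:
X(N, n) = 3
(X(10, -9)*58)*(-56) = (3*58)*(-56) = 174*(-56) = -9744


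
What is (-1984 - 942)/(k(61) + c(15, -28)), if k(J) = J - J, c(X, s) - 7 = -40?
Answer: 266/3 ≈ 88.667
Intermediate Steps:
c(X, s) = -33 (c(X, s) = 7 - 40 = -33)
k(J) = 0
(-1984 - 942)/(k(61) + c(15, -28)) = (-1984 - 942)/(0 - 33) = -2926/(-33) = -2926*(-1/33) = 266/3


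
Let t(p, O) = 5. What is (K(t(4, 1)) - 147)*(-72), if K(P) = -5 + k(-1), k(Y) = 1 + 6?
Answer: 10440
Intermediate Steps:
k(Y) = 7
K(P) = 2 (K(P) = -5 + 7 = 2)
(K(t(4, 1)) - 147)*(-72) = (2 - 147)*(-72) = -145*(-72) = 10440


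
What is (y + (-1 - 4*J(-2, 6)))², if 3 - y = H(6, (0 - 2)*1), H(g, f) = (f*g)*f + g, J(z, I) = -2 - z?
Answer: 784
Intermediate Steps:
H(g, f) = g + g*f² (H(g, f) = g*f² + g = g + g*f²)
y = -27 (y = 3 - 6*(1 + ((0 - 2)*1)²) = 3 - 6*(1 + (-2*1)²) = 3 - 6*(1 + (-2)²) = 3 - 6*(1 + 4) = 3 - 6*5 = 3 - 1*30 = 3 - 30 = -27)
(y + (-1 - 4*J(-2, 6)))² = (-27 + (-1 - 4*(-2 - 1*(-2))))² = (-27 + (-1 - 4*(-2 + 2)))² = (-27 + (-1 - 4*0))² = (-27 + (-1 + 0))² = (-27 - 1)² = (-28)² = 784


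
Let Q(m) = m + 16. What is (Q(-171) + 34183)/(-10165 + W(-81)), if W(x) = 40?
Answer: -34028/10125 ≈ -3.3608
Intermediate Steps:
Q(m) = 16 + m
(Q(-171) + 34183)/(-10165 + W(-81)) = ((16 - 171) + 34183)/(-10165 + 40) = (-155 + 34183)/(-10125) = 34028*(-1/10125) = -34028/10125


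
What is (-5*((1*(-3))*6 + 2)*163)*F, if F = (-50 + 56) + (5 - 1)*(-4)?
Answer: -130400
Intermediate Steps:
F = -10 (F = 6 + 4*(-4) = 6 - 16 = -10)
(-5*((1*(-3))*6 + 2)*163)*F = (-5*((1*(-3))*6 + 2)*163)*(-10) = (-5*(-3*6 + 2)*163)*(-10) = (-5*(-18 + 2)*163)*(-10) = (-5*(-16)*163)*(-10) = (80*163)*(-10) = 13040*(-10) = -130400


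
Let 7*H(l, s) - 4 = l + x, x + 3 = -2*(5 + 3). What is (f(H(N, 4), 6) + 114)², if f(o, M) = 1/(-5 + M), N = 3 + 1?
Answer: 13225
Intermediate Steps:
N = 4
x = -19 (x = -3 - 2*(5 + 3) = -3 - 2*8 = -3 - 16 = -19)
H(l, s) = -15/7 + l/7 (H(l, s) = 4/7 + (l - 19)/7 = 4/7 + (-19 + l)/7 = 4/7 + (-19/7 + l/7) = -15/7 + l/7)
(f(H(N, 4), 6) + 114)² = (1/(-5 + 6) + 114)² = (1/1 + 114)² = (1 + 114)² = 115² = 13225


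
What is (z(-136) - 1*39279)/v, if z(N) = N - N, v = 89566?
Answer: -39279/89566 ≈ -0.43855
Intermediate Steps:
z(N) = 0
(z(-136) - 1*39279)/v = (0 - 1*39279)/89566 = (0 - 39279)*(1/89566) = -39279*1/89566 = -39279/89566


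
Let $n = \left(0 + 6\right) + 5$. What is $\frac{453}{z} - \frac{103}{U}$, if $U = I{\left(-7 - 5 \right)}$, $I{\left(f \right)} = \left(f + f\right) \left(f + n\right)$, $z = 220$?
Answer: $- \frac{2947}{1320} \approx -2.2326$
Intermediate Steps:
$n = 11$ ($n = 6 + 5 = 11$)
$I{\left(f \right)} = 2 f \left(11 + f\right)$ ($I{\left(f \right)} = \left(f + f\right) \left(f + 11\right) = 2 f \left(11 + f\right)$)
$U = 24$ ($U = 2 \left(-7 - 5\right) \left(11 - 12\right) = 2 \left(-12\right) \left(11 - 12\right) = 2 \left(-12\right) \left(-1\right) = 24$)
$\frac{453}{z} - \frac{103}{U} = \frac{453}{220} - \frac{103}{24} = - \frac{2947}{1320}$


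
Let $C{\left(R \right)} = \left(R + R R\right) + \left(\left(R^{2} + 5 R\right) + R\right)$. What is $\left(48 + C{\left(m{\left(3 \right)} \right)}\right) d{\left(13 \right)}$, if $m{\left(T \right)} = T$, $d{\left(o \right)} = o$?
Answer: $1131$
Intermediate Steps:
$C{\left(R \right)} = 2 R^{2} + 7 R$ ($C{\left(R \right)} = \left(R + R^{2}\right) + \left(R^{2} + 6 R\right) = 2 R^{2} + 7 R$)
$\left(48 + C{\left(m{\left(3 \right)} \right)}\right) d{\left(13 \right)} = \left(48 + 3 \left(7 + 2 \cdot 3\right)\right) 13 = \left(48 + 3 \left(7 + 6\right)\right) 13 = \left(48 + 3 \cdot 13\right) 13 = \left(48 + 39\right) 13 = 87 \cdot 13 = 1131$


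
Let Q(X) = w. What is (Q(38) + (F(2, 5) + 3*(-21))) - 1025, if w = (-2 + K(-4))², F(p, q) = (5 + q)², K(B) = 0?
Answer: -984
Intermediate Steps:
w = 4 (w = (-2 + 0)² = (-2)² = 4)
Q(X) = 4
(Q(38) + (F(2, 5) + 3*(-21))) - 1025 = (4 + ((5 + 5)² + 3*(-21))) - 1025 = (4 + (10² - 63)) - 1025 = (4 + (100 - 63)) - 1025 = (4 + 37) - 1025 = 41 - 1025 = -984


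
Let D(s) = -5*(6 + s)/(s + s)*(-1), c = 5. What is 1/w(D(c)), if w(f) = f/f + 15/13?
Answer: 13/28 ≈ 0.46429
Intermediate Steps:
D(s) = 5*(6 + s)/(2*s) (D(s) = -5*(6 + s)/(2*s)*(-1) = 5*(6 + s)/(2*s))
w(f) = 28/13 (w(f) = 1 + 15*(1/13) = 1 + 15/13 = 28/13)
1/w(D(c)) = 1/(28/13) = 13/28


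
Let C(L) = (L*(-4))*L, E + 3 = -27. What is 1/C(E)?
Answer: -1/3600 ≈ -0.00027778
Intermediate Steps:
E = -30 (E = -3 - 27 = -30)
C(L) = -4*L² (C(L) = (-4*L)*L = -4*L²)
1/C(E) = 1/(-4*(-30)²) = 1/(-4*900) = 1/(-3600) = -1/3600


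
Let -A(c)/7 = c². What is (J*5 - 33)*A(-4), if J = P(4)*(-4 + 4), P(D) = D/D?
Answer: 3696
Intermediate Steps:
P(D) = 1
A(c) = -7*c²
J = 0 (J = 1*(-4 + 4) = 1*0 = 0)
(J*5 - 33)*A(-4) = (0*5 - 33)*(-7*(-4)²) = (0 - 33)*(-7*16) = -33*(-112) = 3696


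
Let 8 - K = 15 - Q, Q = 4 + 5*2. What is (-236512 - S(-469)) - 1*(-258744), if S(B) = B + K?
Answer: 22694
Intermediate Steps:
Q = 14 (Q = 4 + 10 = 14)
K = 7 (K = 8 - (15 - 1*14) = 8 - (15 - 14) = 8 - 1*1 = 8 - 1 = 7)
S(B) = 7 + B (S(B) = B + 7 = 7 + B)
(-236512 - S(-469)) - 1*(-258744) = (-236512 - (7 - 469)) - 1*(-258744) = (-236512 - 1*(-462)) + 258744 = (-236512 + 462) + 258744 = -236050 + 258744 = 22694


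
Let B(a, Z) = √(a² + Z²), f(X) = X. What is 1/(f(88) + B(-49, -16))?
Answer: 88/5087 - √2657/5087 ≈ 0.0071661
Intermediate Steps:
B(a, Z) = √(Z² + a²)
1/(f(88) + B(-49, -16)) = 1/(88 + √((-16)² + (-49)²)) = 1/(88 + √(256 + 2401)) = 1/(88 + √2657)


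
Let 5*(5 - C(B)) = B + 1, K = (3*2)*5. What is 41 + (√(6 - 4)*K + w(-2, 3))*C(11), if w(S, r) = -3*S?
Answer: 283/5 + 78*√2 ≈ 166.91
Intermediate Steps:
K = 30 (K = 6*5 = 30)
C(B) = 24/5 - B/5 (C(B) = 5 - (B + 1)/5 = 5 - (1 + B)/5 = 5 + (-⅕ - B/5) = 24/5 - B/5)
41 + (√(6 - 4)*K + w(-2, 3))*C(11) = 41 + (√(6 - 4)*30 - 3*(-2))*(24/5 - ⅕*11) = 41 + (√2*30 + 6)*(24/5 - 11/5) = 41 + (30*√2 + 6)*(13/5) = 41 + (6 + 30*√2)*(13/5) = 41 + (78/5 + 78*√2) = 283/5 + 78*√2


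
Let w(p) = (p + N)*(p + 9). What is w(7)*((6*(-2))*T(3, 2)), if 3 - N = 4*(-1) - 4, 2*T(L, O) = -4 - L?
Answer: 12096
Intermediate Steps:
T(L, O) = -2 - L/2 (T(L, O) = (-4 - L)/2 = -2 - L/2)
N = 11 (N = 3 - (4*(-1) - 4) = 3 - (-4 - 4) = 3 - 1*(-8) = 3 + 8 = 11)
w(p) = (9 + p)*(11 + p) (w(p) = (p + 11)*(p + 9) = (11 + p)*(9 + p) = (9 + p)*(11 + p))
w(7)*((6*(-2))*T(3, 2)) = (99 + 7**2 + 20*7)*((6*(-2))*(-2 - 1/2*3)) = (99 + 49 + 140)*(-12*(-2 - 3/2)) = 288*(-12*(-7/2)) = 288*42 = 12096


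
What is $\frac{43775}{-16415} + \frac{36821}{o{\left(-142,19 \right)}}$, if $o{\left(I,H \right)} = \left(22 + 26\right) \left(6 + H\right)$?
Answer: $\frac{110377343}{3939600} \approx 28.017$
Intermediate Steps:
$o{\left(I,H \right)} = 288 + 48 H$ ($o{\left(I,H \right)} = 48 \left(6 + H\right) = 288 + 48 H$)
$\frac{43775}{-16415} + \frac{36821}{o{\left(-142,19 \right)}} = \frac{43775}{-16415} + \frac{36821}{288 + 48 \cdot 19} = 43775 \left(- \frac{1}{16415}\right) + \frac{36821}{288 + 912} = - \frac{8755}{3283} + \frac{36821}{1200} = \frac{110377343}{3939600}$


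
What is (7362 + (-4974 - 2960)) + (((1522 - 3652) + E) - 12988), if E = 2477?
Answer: -13213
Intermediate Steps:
(7362 + (-4974 - 2960)) + (((1522 - 3652) + E) - 12988) = (7362 + (-4974 - 2960)) + (((1522 - 3652) + 2477) - 12988) = (7362 - 7934) + ((-2130 + 2477) - 12988) = -572 + (347 - 12988) = -572 - 12641 = -13213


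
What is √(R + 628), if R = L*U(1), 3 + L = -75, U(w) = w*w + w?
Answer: 2*√118 ≈ 21.726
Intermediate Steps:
U(w) = w + w² (U(w) = w² + w = w + w²)
L = -78 (L = -3 - 75 = -78)
R = -156 (R = -78*(1 + 1) = -78*2 = -156)
√(R + 628) = √(-156 + 628) = √472 = 2*√118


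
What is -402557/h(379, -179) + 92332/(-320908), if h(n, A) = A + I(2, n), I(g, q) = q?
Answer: -32300557039/16045400 ≈ -2013.1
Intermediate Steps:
h(n, A) = A + n
-402557/h(379, -179) + 92332/(-320908) = -402557/(-179 + 379) + 92332/(-320908) = -402557/200 + 92332*(-1/320908) = -402557*1/200 - 23083/80227 = -402557/200 - 23083/80227 = -32300557039/16045400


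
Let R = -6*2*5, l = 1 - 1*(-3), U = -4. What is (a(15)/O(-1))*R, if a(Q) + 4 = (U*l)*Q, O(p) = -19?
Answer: -14640/19 ≈ -770.53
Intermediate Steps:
l = 4 (l = 1 + 3 = 4)
a(Q) = -4 - 16*Q (a(Q) = -4 + (-4*4)*Q = -4 - 16*Q)
R = -60 (R = -12*5 = -60)
(a(15)/O(-1))*R = ((-4 - 16*15)/(-19))*(-60) = ((-4 - 240)*(-1/19))*(-60) = -244*(-1/19)*(-60) = (244/19)*(-60) = -14640/19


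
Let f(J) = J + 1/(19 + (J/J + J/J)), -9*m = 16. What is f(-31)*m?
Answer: 10400/189 ≈ 55.026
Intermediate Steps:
m = -16/9 (m = -⅑*16 = -16/9 ≈ -1.7778)
f(J) = 1/21 + J (f(J) = J + 1/(19 + (1 + 1)) = J + 1/(19 + 2) = J + 1/21 = 1/21 + J)
f(-31)*m = (1/21 - 31)*(-16/9) = -650/21*(-16/9) = 10400/189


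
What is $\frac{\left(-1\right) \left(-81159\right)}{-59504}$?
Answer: $- \frac{81159}{59504} \approx -1.3639$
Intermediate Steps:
$\frac{\left(-1\right) \left(-81159\right)}{-59504} = 81159 \left(- \frac{1}{59504}\right) = - \frac{81159}{59504}$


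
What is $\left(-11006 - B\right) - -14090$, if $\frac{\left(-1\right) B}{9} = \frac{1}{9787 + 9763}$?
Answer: $\frac{60292209}{19550} \approx 3084.0$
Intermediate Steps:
$B = - \frac{9}{19550}$ ($B = - \frac{9}{9787 + 9763} = - \frac{9}{19550} \approx -0.00046036$)
$\left(-11006 - B\right) - -14090 = \left(-11006 - - \frac{9}{19550}\right) - -14090 = \left(-11006 + \frac{9}{19550}\right) + 14090 = - \frac{215167291}{19550} + 14090 = \frac{60292209}{19550}$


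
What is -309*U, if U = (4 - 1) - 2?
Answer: -309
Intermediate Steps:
U = 1 (U = 3 - 2 = 1)
-309*U = -309*1 = -309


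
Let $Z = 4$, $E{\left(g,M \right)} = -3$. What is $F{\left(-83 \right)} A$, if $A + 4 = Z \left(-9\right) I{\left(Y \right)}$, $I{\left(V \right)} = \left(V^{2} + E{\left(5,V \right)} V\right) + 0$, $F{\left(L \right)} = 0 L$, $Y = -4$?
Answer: $0$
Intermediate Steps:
$F{\left(L \right)} = 0$
$I{\left(V \right)} = V^{2} - 3 V$ ($I{\left(V \right)} = \left(V^{2} - 3 V\right) + 0 = V^{2} - 3 V$)
$A = -1012$ ($A = -4 + 4 \left(-9\right) \left(- 4 \left(-3 - 4\right)\right) = -4 - 36 \left(\left(-4\right) \left(-7\right)\right) = -4 - 1008 = -1012$)
$F{\left(-83 \right)} A = 0 \left(-1012\right) = 0$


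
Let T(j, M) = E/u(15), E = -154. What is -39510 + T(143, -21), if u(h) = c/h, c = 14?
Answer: -39675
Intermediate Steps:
u(h) = 14/h
T(j, M) = -165 (T(j, M) = -154/(14/15) = -154/(14*(1/15)) = -154/14/15 = -154*15/14 = -165)
-39510 + T(143, -21) = -39510 - 165 = -39675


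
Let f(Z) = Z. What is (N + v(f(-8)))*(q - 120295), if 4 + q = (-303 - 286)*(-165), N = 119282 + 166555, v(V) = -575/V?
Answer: -26433990947/4 ≈ -6.6085e+9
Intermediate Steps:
N = 285837
q = 97181 (q = -4 + (-303 - 286)*(-165) = -4 - 589*(-165) = -4 + 97185 = 97181)
(N + v(f(-8)))*(q - 120295) = (285837 - 575/(-8))*(97181 - 120295) = (285837 - 575*(-⅛))*(-23114) = (285837 + 575/8)*(-23114) = (2287271/8)*(-23114) = -26433990947/4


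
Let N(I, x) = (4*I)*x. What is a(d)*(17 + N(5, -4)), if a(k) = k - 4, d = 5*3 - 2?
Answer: -567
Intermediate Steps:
d = 13 (d = 15 - 2 = 13)
N(I, x) = 4*I*x
a(k) = -4 + k
a(d)*(17 + N(5, -4)) = (-4 + 13)*(17 + 4*5*(-4)) = 9*(17 - 80) = 9*(-63) = -567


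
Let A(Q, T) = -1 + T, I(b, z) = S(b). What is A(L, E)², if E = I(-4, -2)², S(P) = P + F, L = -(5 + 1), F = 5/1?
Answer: 0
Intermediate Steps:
F = 5 (F = 5*1 = 5)
L = -6 (L = -1*6 = -6)
S(P) = 5 + P (S(P) = P + 5 = 5 + P)
I(b, z) = 5 + b
E = 1 (E = (5 - 4)² = 1² = 1)
A(L, E)² = (-1 + 1)² = 0² = 0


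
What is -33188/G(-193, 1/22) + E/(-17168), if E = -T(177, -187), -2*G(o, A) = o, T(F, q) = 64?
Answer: -71220676/207089 ≈ -343.91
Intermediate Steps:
G(o, A) = -o/2
E = -64 (E = -1*64 = -64)
-33188/G(-193, 1/22) + E/(-17168) = -33188/((-1/2*(-193))) - 64/(-17168) = -33188/193/2 - 64*(-1/17168) = -33188*2/193 + 4/1073 = -66376/193 + 4/1073 = -71220676/207089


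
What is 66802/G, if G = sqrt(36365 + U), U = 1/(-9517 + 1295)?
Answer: 66802*sqrt(2458320684438)/298993029 ≈ 350.31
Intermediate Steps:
U = -1/8222 (U = 1/(-8222) = -1/8222 ≈ -0.00012162)
G = sqrt(2458320684438)/8222 (G = sqrt(36365 - 1/8222) = sqrt(298993029/8222) = sqrt(2458320684438)/8222 ≈ 190.70)
66802/G = 66802/((sqrt(2458320684438)/8222)) = 66802*(sqrt(2458320684438)/298993029) = 66802*sqrt(2458320684438)/298993029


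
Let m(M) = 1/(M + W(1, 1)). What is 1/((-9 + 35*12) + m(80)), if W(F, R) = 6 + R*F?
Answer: 87/35758 ≈ 0.0024330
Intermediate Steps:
W(F, R) = 6 + F*R
m(M) = 1/(7 + M) (m(M) = 1/(M + (6 + 1*1)) = 1/(M + (6 + 1)) = 1/(M + 7) = 1/(7 + M))
1/((-9 + 35*12) + m(80)) = 1/((-9 + 35*12) + 1/(7 + 80)) = 1/((-9 + 420) + 1/87) = 1/(411 + 1/87) = 1/(35758/87) = 87/35758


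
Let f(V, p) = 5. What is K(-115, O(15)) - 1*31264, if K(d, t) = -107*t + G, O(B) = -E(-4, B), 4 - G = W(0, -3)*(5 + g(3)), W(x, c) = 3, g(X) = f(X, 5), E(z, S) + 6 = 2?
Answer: -31718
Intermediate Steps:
E(z, S) = -4 (E(z, S) = -6 + 2 = -4)
g(X) = 5
G = -26 (G = 4 - 3*(5 + 5) = 4 - 3*10 = 4 - 1*30 = 4 - 30 = -26)
O(B) = 4 (O(B) = -1*(-4) = 4)
K(d, t) = -26 - 107*t (K(d, t) = -107*t - 26 = -26 - 107*t)
K(-115, O(15)) - 1*31264 = (-26 - 107*4) - 1*31264 = (-26 - 428) - 31264 = -454 - 31264 = -31718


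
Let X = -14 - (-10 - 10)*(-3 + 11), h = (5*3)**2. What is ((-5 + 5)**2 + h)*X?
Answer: 32850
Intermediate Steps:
h = 225 (h = 15**2 = 225)
X = 146 (X = -14 - (-20)*8 = -14 - 1*(-160) = -14 + 160 = 146)
((-5 + 5)**2 + h)*X = ((-5 + 5)**2 + 225)*146 = (0**2 + 225)*146 = (0 + 225)*146 = 225*146 = 32850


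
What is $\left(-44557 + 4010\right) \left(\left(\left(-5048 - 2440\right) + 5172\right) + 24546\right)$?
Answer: $-901359810$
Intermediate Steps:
$\left(-44557 + 4010\right) \left(\left(\left(-5048 - 2440\right) + 5172\right) + 24546\right) = - 40547 \left(\left(-7488 + 5172\right) + 24546\right) = - 40547 \left(-2316 + 24546\right) = \left(-40547\right) 22230 = -901359810$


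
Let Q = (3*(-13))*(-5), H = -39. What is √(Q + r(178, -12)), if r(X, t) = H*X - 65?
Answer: 2*I*√1703 ≈ 82.535*I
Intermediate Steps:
r(X, t) = -65 - 39*X (r(X, t) = -39*X - 65 = -65 - 39*X)
Q = 195 (Q = -39*(-5) = 195)
√(Q + r(178, -12)) = √(195 + (-65 - 39*178)) = √(195 + (-65 - 6942)) = √(195 - 7007) = √(-6812) = 2*I*√1703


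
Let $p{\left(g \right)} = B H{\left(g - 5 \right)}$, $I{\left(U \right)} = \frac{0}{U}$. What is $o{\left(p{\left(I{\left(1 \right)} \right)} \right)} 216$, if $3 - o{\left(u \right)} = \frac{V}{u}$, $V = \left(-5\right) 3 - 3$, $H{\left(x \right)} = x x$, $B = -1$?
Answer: $\frac{12312}{25} \approx 492.48$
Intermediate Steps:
$I{\left(U \right)} = 0$
$H{\left(x \right)} = x^{2}$
$V = -18$ ($V = -15 - 3 = -18$)
$p{\left(g \right)} = - \left(-5 + g\right)^{2}$ ($p{\left(g \right)} = - \left(g - 5\right)^{2} = - \left(-5 + g\right)^{2}$)
$o{\left(u \right)} = 3 + \frac{18}{u}$ ($o{\left(u \right)} = 3 - - \frac{18}{u} = 3 + \frac{18}{u}$)
$o{\left(p{\left(I{\left(1 \right)} \right)} \right)} 216 = \left(3 + \frac{18}{\left(-1\right) \left(-5 + 0\right)^{2}}\right) 216 = \left(3 + \frac{18}{\left(-1\right) \left(-5\right)^{2}}\right) 216 = \left(3 + \frac{18}{\left(-1\right) 25}\right) 216 = \left(3 + \frac{18}{-25}\right) 216 = \left(3 + 18 \left(- \frac{1}{25}\right)\right) 216 = \left(3 - \frac{18}{25}\right) 216 = \frac{57}{25} \cdot 216 = \frac{12312}{25}$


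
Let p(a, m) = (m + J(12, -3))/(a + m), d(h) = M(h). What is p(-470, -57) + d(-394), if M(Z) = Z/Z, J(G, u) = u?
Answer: 587/527 ≈ 1.1139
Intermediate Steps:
M(Z) = 1
d(h) = 1
p(a, m) = (-3 + m)/(a + m) (p(a, m) = (m - 3)/(a + m) = (-3 + m)/(a + m))
p(-470, -57) + d(-394) = (-3 - 57)/(-470 - 57) + 1 = -60/(-527) + 1 = -1/527*(-60) + 1 = 60/527 + 1 = 587/527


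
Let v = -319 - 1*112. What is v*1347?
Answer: -580557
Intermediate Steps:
v = -431 (v = -319 - 112 = -431)
v*1347 = -431*1347 = -580557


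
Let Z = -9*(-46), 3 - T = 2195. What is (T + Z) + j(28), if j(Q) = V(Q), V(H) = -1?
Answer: -1779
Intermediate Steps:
T = -2192 (T = 3 - 1*2195 = 3 - 2195 = -2192)
j(Q) = -1
Z = 414 (Z = -1*(-414) = 414)
(T + Z) + j(28) = (-2192 + 414) - 1 = -1778 - 1 = -1779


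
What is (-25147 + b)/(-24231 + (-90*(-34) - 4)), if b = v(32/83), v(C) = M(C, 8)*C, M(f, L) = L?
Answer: 59627/50215 ≈ 1.1874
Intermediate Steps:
v(C) = 8*C
b = 256/83 (b = 8*(32/83) = 256/83 ≈ 3.0843)
(-25147 + b)/(-24231 + (-90*(-34) - 4)) = (-25147 + 256/83)/(-24231 + (-90*(-34) - 4)) = -2086945/(83*(-24231 + (3060 - 4))) = -2086945/(83*(-24231 + 3056)) = -2086945/83/(-21175) = -2086945/83*(-1/21175) = 59627/50215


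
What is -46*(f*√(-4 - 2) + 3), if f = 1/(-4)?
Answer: -138 + 23*I*√6/2 ≈ -138.0 + 28.169*I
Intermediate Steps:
f = -¼ ≈ -0.25000
-46*(f*√(-4 - 2) + 3) = -46*(-√(-4 - 2)/4 + 3) = -46*(-I*√6/4 + 3) = -46*(3 - I*√6/4) = -138 + 23*I*√6/2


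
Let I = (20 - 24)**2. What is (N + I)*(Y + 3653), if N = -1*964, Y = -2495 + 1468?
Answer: -2489448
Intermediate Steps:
Y = -1027
N = -964
I = 16 (I = (-4)**2 = 16)
(N + I)*(Y + 3653) = (-964 + 16)*(-1027 + 3653) = -948*2626 = -2489448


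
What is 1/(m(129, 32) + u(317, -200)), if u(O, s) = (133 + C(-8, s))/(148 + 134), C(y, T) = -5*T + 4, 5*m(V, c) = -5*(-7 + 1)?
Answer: 94/943 ≈ 0.099682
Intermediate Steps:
m(V, c) = 6 (m(V, c) = (-5*(-7 + 1))/5 = (-5*(-6))/5 = (⅕)*30 = 6)
C(y, T) = 4 - 5*T
u(O, s) = 137/282 - 5*s/282 (u(O, s) = (133 + (4 - 5*s))/(148 + 134) = (137 - 5*s)/282 = (137 - 5*s)*(1/282) = 137/282 - 5*s/282)
1/(m(129, 32) + u(317, -200)) = 1/(6 + (137/282 - 5/282*(-200))) = 1/(6 + (137/282 + 500/141)) = 1/(6 + 379/94) = 1/(943/94) = 94/943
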